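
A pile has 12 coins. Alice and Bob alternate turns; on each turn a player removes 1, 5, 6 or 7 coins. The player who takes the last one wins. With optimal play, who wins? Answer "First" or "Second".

Second

Compute winning (W) and losing (L) positions by backward induction:
i:   0  1  2  3  4  5  6  7  8  9 10 11 12
     L  W  L  W  L  W  W  W  W  W  W  W  L
Position 12 is L, so the second player wins.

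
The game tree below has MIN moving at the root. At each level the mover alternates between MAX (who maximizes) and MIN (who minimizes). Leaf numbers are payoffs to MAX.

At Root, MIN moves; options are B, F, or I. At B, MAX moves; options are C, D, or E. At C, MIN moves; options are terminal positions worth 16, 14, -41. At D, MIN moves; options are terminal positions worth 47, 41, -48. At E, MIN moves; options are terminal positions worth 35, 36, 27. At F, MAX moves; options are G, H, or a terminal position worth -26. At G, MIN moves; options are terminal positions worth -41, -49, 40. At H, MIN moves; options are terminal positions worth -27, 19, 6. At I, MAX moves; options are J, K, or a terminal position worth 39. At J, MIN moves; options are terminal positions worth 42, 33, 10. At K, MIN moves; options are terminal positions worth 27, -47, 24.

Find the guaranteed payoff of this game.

-26

C (MIN): min(16, 14, -41) = -41
D (MIN): min(47, 41, -48) = -48
E (MIN): min(35, 36, 27) = 27
B (MAX): max(-41, -48, 27) = 27
G (MIN): min(-41, -49, 40) = -49
H (MIN): min(-27, 19, 6) = -27
F (MAX): max(-49, -27, -26) = -26
J (MIN): min(42, 33, 10) = 10
K (MIN): min(27, -47, 24) = -47
I (MAX): max(10, -47, 39) = 39
Root (MIN): min(27, -26, 39) = -26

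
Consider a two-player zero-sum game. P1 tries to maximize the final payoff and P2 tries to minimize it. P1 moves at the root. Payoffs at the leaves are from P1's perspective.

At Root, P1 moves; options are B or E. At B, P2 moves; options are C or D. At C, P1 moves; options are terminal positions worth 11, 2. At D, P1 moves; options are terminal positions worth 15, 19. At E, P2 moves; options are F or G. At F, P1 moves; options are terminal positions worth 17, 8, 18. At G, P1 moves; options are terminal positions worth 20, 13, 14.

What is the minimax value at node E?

18

F: max(17, 8, 18) = 18
G: max(20, 13, 14) = 20
E: min(18, 20) = 18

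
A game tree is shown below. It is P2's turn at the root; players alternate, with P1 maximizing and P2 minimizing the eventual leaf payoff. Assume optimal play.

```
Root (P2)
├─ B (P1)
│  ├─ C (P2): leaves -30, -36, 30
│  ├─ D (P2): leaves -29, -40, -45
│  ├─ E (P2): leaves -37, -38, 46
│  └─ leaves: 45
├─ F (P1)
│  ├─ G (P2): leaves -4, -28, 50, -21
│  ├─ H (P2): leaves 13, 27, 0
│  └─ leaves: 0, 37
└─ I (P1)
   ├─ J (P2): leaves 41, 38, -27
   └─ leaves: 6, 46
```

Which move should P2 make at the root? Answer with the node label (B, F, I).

C (P2): min(-30, -36, 30) = -36
D (P2): min(-29, -40, -45) = -45
E (P2): min(-37, -38, 46) = -38
B (P1): max(-36, -45, -38, 45) = 45
G (P2): min(-4, -28, 50, -21) = -28
H (P2): min(13, 27, 0) = 0
F (P1): max(-28, 0, 0, 37) = 37
J (P2): min(41, 38, -27) = -27
I (P1): max(-27, 6, 46) = 46
Root (P2): min(45, 37, 46) = 37
P2 picks the child with the lowest value: F (value 37).

F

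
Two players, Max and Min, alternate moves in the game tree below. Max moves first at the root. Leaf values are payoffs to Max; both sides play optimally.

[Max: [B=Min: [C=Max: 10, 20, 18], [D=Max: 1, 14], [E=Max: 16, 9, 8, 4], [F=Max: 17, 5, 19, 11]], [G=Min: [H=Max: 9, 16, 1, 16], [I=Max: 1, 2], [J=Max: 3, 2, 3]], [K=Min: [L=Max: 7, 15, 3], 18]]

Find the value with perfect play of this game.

C (Max): max(10, 20, 18) = 20
D (Max): max(1, 14) = 14
E (Max): max(16, 9, 8, 4) = 16
F (Max): max(17, 5, 19, 11) = 19
B (Min): min(20, 14, 16, 19) = 14
H (Max): max(9, 16, 1, 16) = 16
I (Max): max(1, 2) = 2
J (Max): max(3, 2, 3) = 3
G (Min): min(16, 2, 3) = 2
L (Max): max(7, 15, 3) = 15
K (Min): min(15, 18) = 15
Root (Max): max(14, 2, 15) = 15

15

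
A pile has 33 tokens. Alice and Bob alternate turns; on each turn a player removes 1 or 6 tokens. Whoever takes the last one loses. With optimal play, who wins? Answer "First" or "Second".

Second

Compute winning (W) and losing (L) positions by backward induction:
i:   0  1  2  3  4  5  6  7  8  9 10 11 12 13 14 15 16 17 18 19 20 21 22 23 24 25 26 27 28 29 30 31 32 33
     W  L  W  L  W  L  W  W  L  W  L  W  L  W  W  L  W  L  W  L  W  W  L  W  L  W  L  W  W  L  W  L  W  L
Position 33 is L, so the second player wins.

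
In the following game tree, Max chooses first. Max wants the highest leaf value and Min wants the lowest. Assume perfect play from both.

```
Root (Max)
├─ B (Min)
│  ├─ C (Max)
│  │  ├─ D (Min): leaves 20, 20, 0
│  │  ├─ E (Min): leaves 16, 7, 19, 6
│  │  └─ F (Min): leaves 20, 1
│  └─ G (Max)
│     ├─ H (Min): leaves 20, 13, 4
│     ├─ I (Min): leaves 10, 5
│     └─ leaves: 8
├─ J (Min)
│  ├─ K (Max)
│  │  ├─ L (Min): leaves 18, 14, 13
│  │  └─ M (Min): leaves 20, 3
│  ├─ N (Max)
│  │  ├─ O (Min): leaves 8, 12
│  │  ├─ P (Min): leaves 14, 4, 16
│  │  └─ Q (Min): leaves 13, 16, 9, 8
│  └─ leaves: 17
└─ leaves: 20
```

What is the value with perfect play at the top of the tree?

20

D (Min): min(20, 20, 0) = 0
E (Min): min(16, 7, 19, 6) = 6
F (Min): min(20, 1) = 1
C (Max): max(0, 6, 1) = 6
H (Min): min(20, 13, 4) = 4
I (Min): min(10, 5) = 5
G (Max): max(4, 5, 8) = 8
B (Min): min(6, 8) = 6
L (Min): min(18, 14, 13) = 13
M (Min): min(20, 3) = 3
K (Max): max(13, 3) = 13
O (Min): min(8, 12) = 8
P (Min): min(14, 4, 16) = 4
Q (Min): min(13, 16, 9, 8) = 8
N (Max): max(8, 4, 8) = 8
J (Min): min(13, 8, 17) = 8
Root (Max): max(6, 8, 20) = 20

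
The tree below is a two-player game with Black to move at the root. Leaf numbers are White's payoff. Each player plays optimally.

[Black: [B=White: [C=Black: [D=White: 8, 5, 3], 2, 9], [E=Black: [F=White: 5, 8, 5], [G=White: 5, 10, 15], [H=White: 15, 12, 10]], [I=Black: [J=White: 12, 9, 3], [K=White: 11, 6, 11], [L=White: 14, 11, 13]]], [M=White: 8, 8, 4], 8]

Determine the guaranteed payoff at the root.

8

D (White): max(8, 5, 3) = 8
C (Black): min(8, 2, 9) = 2
F (White): max(5, 8, 5) = 8
G (White): max(5, 10, 15) = 15
H (White): max(15, 12, 10) = 15
E (Black): min(8, 15, 15) = 8
J (White): max(12, 9, 3) = 12
K (White): max(11, 6, 11) = 11
L (White): max(14, 11, 13) = 14
I (Black): min(12, 11, 14) = 11
B (White): max(2, 8, 11) = 11
M (White): max(8, 8, 4) = 8
Root (Black): min(11, 8, 8) = 8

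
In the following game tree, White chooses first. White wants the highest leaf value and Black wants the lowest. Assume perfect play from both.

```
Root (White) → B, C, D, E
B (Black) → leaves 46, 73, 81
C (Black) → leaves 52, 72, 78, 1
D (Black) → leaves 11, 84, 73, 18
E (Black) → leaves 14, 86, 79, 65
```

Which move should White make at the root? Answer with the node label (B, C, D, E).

B

B (Black): min(46, 73, 81) = 46
C (Black): min(52, 72, 78, 1) = 1
D (Black): min(11, 84, 73, 18) = 11
E (Black): min(14, 86, 79, 65) = 14
Root (White): max(46, 1, 11, 14) = 46
White picks the child with the highest value: B (value 46).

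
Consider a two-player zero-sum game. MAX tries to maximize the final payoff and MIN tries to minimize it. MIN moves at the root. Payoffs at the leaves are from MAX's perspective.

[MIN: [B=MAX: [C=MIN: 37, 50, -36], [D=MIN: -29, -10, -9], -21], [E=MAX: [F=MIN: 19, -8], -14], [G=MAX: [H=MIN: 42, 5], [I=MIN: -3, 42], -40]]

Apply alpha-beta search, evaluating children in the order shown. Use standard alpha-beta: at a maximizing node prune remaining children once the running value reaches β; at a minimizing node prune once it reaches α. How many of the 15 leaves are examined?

11

C [α=-∞,β=+∞]: v=-36
D [α=-36,β=+∞]: v=-29
B [α=-∞,β=+∞]: v=-21
F [α=-∞,β=-21]: v=-8
E [α=-∞,β=-21]: v=-8 after child 1 ≥ β → β-cutoff, skip 1
H [α=-∞,β=-21]: v=5
G [α=-∞,β=-21]: v=5 after child 1 ≥ β → β-cutoff, skip 2
Root [α=-∞,β=+∞]: v=-21
Leaves evaluated: 11 of 15.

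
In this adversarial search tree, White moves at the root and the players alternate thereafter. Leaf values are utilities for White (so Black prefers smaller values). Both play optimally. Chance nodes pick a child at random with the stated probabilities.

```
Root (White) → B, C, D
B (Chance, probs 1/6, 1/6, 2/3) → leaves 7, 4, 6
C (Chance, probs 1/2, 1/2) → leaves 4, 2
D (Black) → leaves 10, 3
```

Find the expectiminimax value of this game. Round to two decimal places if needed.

5.83

B (Chance): 1/6·7 + 1/6·4 + 2/3·6 = 5.83
C (Chance): 1/2·4 + 1/2·2 = 3
D (Black): min(10, 3) = 3
Root (White): max(5.83, 3, 3) = 5.83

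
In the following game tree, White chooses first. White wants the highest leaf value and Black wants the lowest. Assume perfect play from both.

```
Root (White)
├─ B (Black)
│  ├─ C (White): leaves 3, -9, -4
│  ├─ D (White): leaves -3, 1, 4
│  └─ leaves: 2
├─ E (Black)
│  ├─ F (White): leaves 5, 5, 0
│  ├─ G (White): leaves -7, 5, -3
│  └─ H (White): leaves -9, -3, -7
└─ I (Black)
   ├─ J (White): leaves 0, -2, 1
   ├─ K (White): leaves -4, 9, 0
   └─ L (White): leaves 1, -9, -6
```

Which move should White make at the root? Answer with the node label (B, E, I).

B

C (White): max(3, -9, -4) = 3
D (White): max(-3, 1, 4) = 4
B (Black): min(3, 4, 2) = 2
F (White): max(5, 5, 0) = 5
G (White): max(-7, 5, -3) = 5
H (White): max(-9, -3, -7) = -3
E (Black): min(5, 5, -3) = -3
J (White): max(0, -2, 1) = 1
K (White): max(-4, 9, 0) = 9
L (White): max(1, -9, -6) = 1
I (Black): min(1, 9, 1) = 1
Root (White): max(2, -3, 1) = 2
White picks the child with the highest value: B (value 2).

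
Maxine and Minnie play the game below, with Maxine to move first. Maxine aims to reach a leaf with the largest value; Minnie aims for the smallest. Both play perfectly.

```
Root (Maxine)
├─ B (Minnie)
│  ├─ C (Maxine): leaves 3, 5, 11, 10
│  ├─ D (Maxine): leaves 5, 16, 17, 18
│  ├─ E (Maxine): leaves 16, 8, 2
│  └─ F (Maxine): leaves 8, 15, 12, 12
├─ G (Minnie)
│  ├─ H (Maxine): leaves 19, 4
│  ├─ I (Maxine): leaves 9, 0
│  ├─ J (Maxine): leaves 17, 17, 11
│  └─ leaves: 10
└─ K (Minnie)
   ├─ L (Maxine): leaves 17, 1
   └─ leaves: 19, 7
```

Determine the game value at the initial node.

C (Maxine): max(3, 5, 11, 10) = 11
D (Maxine): max(5, 16, 17, 18) = 18
E (Maxine): max(16, 8, 2) = 16
F (Maxine): max(8, 15, 12, 12) = 15
B (Minnie): min(11, 18, 16, 15) = 11
H (Maxine): max(19, 4) = 19
I (Maxine): max(9, 0) = 9
J (Maxine): max(17, 17, 11) = 17
G (Minnie): min(19, 9, 17, 10) = 9
L (Maxine): max(17, 1) = 17
K (Minnie): min(17, 19, 7) = 7
Root (Maxine): max(11, 9, 7) = 11

11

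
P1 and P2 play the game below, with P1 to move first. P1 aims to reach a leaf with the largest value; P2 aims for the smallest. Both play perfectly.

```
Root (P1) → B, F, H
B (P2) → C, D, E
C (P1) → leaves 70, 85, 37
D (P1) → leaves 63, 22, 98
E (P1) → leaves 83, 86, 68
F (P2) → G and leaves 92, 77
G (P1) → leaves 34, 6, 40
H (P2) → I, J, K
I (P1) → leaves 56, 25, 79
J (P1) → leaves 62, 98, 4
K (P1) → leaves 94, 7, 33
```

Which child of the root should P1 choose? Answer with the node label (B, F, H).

B

C (P1): max(70, 85, 37) = 85
D (P1): max(63, 22, 98) = 98
E (P1): max(83, 86, 68) = 86
B (P2): min(85, 98, 86) = 85
G (P1): max(34, 6, 40) = 40
F (P2): min(40, 92, 77) = 40
I (P1): max(56, 25, 79) = 79
J (P1): max(62, 98, 4) = 98
K (P1): max(94, 7, 33) = 94
H (P2): min(79, 98, 94) = 79
Root (P1): max(85, 40, 79) = 85
P1 picks the child with the highest value: B (value 85).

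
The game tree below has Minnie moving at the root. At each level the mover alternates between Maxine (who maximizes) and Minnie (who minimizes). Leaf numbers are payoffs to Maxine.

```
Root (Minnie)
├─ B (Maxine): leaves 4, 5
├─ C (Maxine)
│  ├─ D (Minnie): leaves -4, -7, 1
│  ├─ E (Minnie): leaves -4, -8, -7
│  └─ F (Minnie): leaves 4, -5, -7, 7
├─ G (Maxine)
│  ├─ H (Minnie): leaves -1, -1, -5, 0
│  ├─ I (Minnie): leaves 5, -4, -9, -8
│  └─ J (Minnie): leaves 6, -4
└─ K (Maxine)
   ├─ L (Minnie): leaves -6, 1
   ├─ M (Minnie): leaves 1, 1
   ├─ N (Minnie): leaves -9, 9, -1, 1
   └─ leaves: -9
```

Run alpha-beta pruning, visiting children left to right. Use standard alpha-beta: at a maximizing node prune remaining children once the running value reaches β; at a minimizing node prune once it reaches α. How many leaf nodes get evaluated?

16

B [α=-∞,β=+∞]: v=5
D [α=-∞,β=5]: v=-7
E [α=-7,β=5]: v=-8 after child 2 ≤ α → α-cutoff, skip 1
F [α=-7,β=5]: v=-7 after child 3 ≤ α → α-cutoff, skip 1
C [α=-∞,β=5]: v=-7
H [α=-∞,β=-7]: v=-5
G [α=-∞,β=-7]: v=-5 after child 1 ≥ β → β-cutoff, skip 2
L [α=-∞,β=-7]: v=-6
K [α=-∞,β=-7]: v=-6 after child 1 ≥ β → β-cutoff, skip 3
Root [α=-∞,β=+∞]: v=-7
Leaves evaluated: 16 of 31.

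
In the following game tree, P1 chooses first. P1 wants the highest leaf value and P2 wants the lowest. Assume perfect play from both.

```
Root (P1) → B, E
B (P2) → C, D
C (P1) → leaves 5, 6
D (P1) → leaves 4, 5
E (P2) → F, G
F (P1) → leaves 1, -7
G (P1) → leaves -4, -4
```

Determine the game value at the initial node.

5

C (P1): max(5, 6) = 6
D (P1): max(4, 5) = 5
B (P2): min(6, 5) = 5
F (P1): max(1, -7) = 1
G (P1): max(-4, -4) = -4
E (P2): min(1, -4) = -4
Root (P1): max(5, -4) = 5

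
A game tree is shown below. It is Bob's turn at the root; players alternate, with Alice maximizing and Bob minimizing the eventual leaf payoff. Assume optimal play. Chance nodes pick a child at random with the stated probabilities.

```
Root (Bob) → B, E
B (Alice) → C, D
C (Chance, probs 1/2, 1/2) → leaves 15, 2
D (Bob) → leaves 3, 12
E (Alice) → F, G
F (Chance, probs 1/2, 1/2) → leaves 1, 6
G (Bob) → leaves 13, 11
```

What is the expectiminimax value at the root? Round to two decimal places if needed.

8.5

C (Chance): 1/2·15 + 1/2·2 = 8.5
D (Bob): min(3, 12) = 3
B (Alice): max(8.5, 3) = 8.5
F (Chance): 1/2·1 + 1/2·6 = 3.5
G (Bob): min(13, 11) = 11
E (Alice): max(3.5, 11) = 11
Root (Bob): min(8.5, 11) = 8.5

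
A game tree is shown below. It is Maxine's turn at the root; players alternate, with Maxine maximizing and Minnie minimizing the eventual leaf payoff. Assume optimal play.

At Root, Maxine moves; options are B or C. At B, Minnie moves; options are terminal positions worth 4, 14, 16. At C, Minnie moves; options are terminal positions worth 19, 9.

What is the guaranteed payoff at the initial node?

B (Minnie): min(4, 14, 16) = 4
C (Minnie): min(19, 9) = 9
Root (Maxine): max(4, 9) = 9

9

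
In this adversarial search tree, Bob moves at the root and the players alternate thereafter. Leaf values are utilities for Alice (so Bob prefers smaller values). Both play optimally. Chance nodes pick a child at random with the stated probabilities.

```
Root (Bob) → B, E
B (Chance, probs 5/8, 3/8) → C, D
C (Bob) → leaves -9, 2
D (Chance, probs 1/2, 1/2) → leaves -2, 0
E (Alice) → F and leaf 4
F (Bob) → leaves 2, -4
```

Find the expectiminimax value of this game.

-6

C (Bob): min(-9, 2) = -9
D (Chance): 1/2·-2 + 1/2·0 = -1
B (Chance): 5/8·-9 + 3/8·-1 = -6
F (Bob): min(2, -4) = -4
E (Alice): max(-4, 4) = 4
Root (Bob): min(-6, 4) = -6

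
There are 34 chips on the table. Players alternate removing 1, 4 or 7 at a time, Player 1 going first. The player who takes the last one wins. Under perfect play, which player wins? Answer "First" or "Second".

Second

Mark each pile size as W (mover wins) or L (mover loses):
i:   0  1  2  3  4  5  6  7  8  9 10 11 12 13 14 15 16 17 18 19 20 21 22 23 24 25 26 27 28 29 30 31 32 33 34
     L  W  L  W  W  L  W  W  L  W  L  W  W  L  W  W  L  W  L  W  W  L  W  W  L  W  L  W  W  L  W  W  L  W  L
Position 34 is L, so the second player wins.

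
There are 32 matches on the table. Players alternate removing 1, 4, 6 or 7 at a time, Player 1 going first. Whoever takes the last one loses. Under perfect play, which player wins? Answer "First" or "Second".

Second

i:   0  1  2  3  4  5  6  7  8  9 10 11 12 13 14 15 16 17 18 19 20 21 22 23 24 25 26 27 28 29 30 31 32
     W  L  W  L  W  W  L  W  W  W  W  L  W  W  L  W  L  W  W  L  W  W  W  W  L  W  W  L  W  L  W  W  L
Position 32 is L, so the second player wins.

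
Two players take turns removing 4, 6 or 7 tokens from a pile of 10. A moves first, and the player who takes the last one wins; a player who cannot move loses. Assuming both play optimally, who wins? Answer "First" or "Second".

First

i:   0  1  2  3  4  5  6  7  8  9 10
     L  L  L  L  W  W  W  W  W  W  W
Position 10 is W, so the first player wins.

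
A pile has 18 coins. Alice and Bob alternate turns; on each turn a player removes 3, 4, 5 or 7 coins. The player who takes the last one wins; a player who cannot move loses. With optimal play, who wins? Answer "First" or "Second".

Compute winning (W) and losing (L) positions by backward induction:
i:   0  1  2  3  4  5  6  7  8  9 10 11 12 13 14 15 16 17 18
     L  L  L  W  W  W  W  W  W  W  L  L  L  W  W  W  W  W  W
Position 18 is W, so the first player wins.

First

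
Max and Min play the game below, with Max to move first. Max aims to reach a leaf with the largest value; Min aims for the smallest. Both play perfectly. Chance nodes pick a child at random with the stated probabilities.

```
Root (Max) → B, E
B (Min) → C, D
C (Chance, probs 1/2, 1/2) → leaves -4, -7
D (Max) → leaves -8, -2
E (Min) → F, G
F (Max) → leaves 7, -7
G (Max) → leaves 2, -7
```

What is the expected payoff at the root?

C (Chance): 1/2·-4 + 1/2·-7 = -5.5
D (Max): max(-8, -2) = -2
B (Min): min(-5.5, -2) = -5.5
F (Max): max(7, -7) = 7
G (Max): max(2, -7) = 2
E (Min): min(7, 2) = 2
Root (Max): max(-5.5, 2) = 2

2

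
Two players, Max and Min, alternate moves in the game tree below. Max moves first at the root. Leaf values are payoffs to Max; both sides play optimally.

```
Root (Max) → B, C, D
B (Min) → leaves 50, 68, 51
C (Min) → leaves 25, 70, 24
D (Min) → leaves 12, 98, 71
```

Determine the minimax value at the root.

50

B (Min): min(50, 68, 51) = 50
C (Min): min(25, 70, 24) = 24
D (Min): min(12, 98, 71) = 12
Root (Max): max(50, 24, 12) = 50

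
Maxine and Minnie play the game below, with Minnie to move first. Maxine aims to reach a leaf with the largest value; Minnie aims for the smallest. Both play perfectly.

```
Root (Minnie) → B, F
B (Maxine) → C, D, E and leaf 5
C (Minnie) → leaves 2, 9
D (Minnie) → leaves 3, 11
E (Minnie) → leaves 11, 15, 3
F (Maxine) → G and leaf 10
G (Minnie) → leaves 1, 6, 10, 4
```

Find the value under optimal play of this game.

5

C (Minnie): min(2, 9) = 2
D (Minnie): min(3, 11) = 3
E (Minnie): min(11, 15, 3) = 3
B (Maxine): max(2, 3, 3, 5) = 5
G (Minnie): min(1, 6, 10, 4) = 1
F (Maxine): max(1, 10) = 10
Root (Minnie): min(5, 10) = 5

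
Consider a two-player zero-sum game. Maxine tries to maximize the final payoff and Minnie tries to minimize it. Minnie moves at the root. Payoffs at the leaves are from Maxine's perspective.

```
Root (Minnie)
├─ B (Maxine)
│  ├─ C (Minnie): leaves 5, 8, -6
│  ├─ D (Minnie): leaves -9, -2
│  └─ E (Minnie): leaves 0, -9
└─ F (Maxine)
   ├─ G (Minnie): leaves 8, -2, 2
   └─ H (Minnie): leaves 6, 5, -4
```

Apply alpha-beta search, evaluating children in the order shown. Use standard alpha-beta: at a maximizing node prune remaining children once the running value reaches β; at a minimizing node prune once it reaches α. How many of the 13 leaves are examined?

9

C [α=-∞,β=+∞]: v=-6
D [α=-6,β=+∞]: v=-9 after child 1 ≤ α → α-cutoff, skip 1
E [α=-6,β=+∞]: v=-9
B [α=-∞,β=+∞]: v=-6
G [α=-∞,β=-6]: v=-2
F [α=-∞,β=-6]: v=-2 after child 1 ≥ β → β-cutoff, skip 1
Root [α=-∞,β=+∞]: v=-6
Leaves evaluated: 9 of 13.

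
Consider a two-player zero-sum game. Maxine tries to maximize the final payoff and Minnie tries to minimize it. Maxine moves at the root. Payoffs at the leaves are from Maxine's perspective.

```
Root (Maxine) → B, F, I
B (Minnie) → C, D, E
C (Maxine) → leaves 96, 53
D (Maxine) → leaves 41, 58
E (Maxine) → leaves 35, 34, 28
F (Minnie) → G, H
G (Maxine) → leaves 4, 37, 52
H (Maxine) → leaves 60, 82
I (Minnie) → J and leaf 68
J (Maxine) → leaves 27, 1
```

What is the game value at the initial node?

52

C (Maxine): max(96, 53) = 96
D (Maxine): max(41, 58) = 58
E (Maxine): max(35, 34, 28) = 35
B (Minnie): min(96, 58, 35) = 35
G (Maxine): max(4, 37, 52) = 52
H (Maxine): max(60, 82) = 82
F (Minnie): min(52, 82) = 52
J (Maxine): max(27, 1) = 27
I (Minnie): min(27, 68) = 27
Root (Maxine): max(35, 52, 27) = 52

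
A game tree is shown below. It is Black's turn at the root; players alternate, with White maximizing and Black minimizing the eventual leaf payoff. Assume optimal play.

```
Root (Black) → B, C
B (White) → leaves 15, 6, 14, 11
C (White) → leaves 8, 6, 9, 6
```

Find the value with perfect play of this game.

B (White): max(15, 6, 14, 11) = 15
C (White): max(8, 6, 9, 6) = 9
Root (Black): min(15, 9) = 9

9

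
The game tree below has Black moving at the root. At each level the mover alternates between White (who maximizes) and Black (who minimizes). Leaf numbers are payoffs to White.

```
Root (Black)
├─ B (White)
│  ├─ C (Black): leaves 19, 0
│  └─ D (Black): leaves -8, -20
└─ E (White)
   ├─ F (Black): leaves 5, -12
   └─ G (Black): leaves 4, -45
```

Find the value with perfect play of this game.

C (Black): min(19, 0) = 0
D (Black): min(-8, -20) = -20
B (White): max(0, -20) = 0
F (Black): min(5, -12) = -12
G (Black): min(4, -45) = -45
E (White): max(-12, -45) = -12
Root (Black): min(0, -12) = -12

-12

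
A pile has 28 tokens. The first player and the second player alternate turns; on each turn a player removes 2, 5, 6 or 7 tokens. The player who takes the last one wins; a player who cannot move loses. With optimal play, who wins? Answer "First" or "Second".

Second

i:   0  1  2  3  4  5  6  7  8  9 10 11 12 13 14 15 16 17 18 19 20 21 22 23 24 25 26 27 28
     L  L  W  W  L  W  W  W  W  W  W  W  L  L  W  W  L  W  W  W  W  W  W  W  L  L  W  W  L
Position 28 is L, so the second player wins.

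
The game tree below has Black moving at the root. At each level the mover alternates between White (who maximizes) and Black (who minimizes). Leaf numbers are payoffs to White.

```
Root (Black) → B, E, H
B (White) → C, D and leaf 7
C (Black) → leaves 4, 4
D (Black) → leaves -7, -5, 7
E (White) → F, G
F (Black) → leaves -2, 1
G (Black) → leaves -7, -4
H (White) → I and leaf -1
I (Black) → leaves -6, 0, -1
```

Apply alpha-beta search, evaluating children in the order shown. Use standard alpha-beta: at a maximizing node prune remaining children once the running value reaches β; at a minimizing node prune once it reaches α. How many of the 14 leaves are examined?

C [α=-∞,β=+∞]: v=4
D [α=4,β=+∞]: v=-7 after child 1 ≤ α → α-cutoff, skip 2
B [α=-∞,β=+∞]: v=7
F [α=-∞,β=7]: v=-2
G [α=-2,β=7]: v=-7 after child 1 ≤ α → α-cutoff, skip 1
E [α=-∞,β=7]: v=-2
I [α=-∞,β=-2]: v=-6
H [α=-∞,β=-2]: v=-1
Root [α=-∞,β=+∞]: v=-2
Leaves evaluated: 11 of 14.

11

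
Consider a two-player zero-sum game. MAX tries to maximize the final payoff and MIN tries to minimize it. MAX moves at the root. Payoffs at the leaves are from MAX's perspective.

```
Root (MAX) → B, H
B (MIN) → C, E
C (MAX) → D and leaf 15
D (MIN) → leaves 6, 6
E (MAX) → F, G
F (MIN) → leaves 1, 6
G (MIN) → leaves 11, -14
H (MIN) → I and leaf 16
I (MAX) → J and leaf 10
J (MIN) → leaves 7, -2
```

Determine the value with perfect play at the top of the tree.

10

D (MIN): min(6, 6) = 6
C (MAX): max(6, 15) = 15
F (MIN): min(1, 6) = 1
G (MIN): min(11, -14) = -14
E (MAX): max(1, -14) = 1
B (MIN): min(15, 1) = 1
J (MIN): min(7, -2) = -2
I (MAX): max(-2, 10) = 10
H (MIN): min(10, 16) = 10
Root (MAX): max(1, 10) = 10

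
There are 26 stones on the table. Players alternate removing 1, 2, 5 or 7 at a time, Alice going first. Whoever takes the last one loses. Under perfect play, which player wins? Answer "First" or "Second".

First

Mark each pile size as W (mover wins) or L (mover loses):
i:   0  1  2  3  4  5  6  7  8  9 10 11 12 13 14 15 16 17 18 19 20 21 22 23 24 25 26
     W  L  W  W  L  W  W  L  W  W  L  W  W  L  W  W  L  W  W  L  W  W  L  W  W  L  W
Position 26 is W, so the first player wins.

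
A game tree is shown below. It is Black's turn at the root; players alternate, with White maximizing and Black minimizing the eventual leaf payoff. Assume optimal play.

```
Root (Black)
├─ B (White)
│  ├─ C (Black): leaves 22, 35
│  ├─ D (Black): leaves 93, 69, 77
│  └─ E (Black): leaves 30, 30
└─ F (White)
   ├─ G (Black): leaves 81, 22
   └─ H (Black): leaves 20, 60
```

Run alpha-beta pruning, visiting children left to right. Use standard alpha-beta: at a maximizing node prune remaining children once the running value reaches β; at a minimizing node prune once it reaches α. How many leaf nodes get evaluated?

C [α=-∞,β=+∞]: v=22
D [α=22,β=+∞]: v=69
E [α=69,β=+∞]: v=30 after child 1 ≤ α → α-cutoff, skip 1
B [α=-∞,β=+∞]: v=69
G [α=-∞,β=69]: v=22
H [α=22,β=69]: v=20 after child 1 ≤ α → α-cutoff, skip 1
F [α=-∞,β=69]: v=22
Root [α=-∞,β=+∞]: v=22
Leaves evaluated: 9 of 11.

9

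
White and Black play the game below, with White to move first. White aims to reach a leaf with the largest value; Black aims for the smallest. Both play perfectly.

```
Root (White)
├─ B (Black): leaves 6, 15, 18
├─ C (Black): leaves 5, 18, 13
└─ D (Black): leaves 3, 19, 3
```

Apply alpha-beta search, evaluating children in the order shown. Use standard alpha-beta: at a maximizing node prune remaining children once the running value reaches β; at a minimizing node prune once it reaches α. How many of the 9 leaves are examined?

5

B [α=-∞,β=+∞]: v=6
C [α=6,β=+∞]: v=5 after child 1 ≤ α → α-cutoff, skip 2
D [α=6,β=+∞]: v=3 after child 1 ≤ α → α-cutoff, skip 2
Root [α=-∞,β=+∞]: v=6
Leaves evaluated: 5 of 9.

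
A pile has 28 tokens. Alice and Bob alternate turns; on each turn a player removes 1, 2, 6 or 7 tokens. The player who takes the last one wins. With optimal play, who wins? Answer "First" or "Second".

i:   0  1  2  3  4  5  6  7  8  9 10 11 12 13 14 15 16 17 18 19 20 21 22 23 24 25 26 27 28
     L  W  W  L  W  W  W  W  L  W  W  L  W  W  W  W  L  W  W  L  W  W  W  W  L  W  W  L  W
Position 28 is W, so the first player wins.

First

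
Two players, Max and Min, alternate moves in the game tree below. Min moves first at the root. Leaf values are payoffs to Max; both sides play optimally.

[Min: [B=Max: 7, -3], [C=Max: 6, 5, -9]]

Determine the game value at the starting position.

6

B (Max): max(7, -3) = 7
C (Max): max(6, 5, -9) = 6
Root (Min): min(7, 6) = 6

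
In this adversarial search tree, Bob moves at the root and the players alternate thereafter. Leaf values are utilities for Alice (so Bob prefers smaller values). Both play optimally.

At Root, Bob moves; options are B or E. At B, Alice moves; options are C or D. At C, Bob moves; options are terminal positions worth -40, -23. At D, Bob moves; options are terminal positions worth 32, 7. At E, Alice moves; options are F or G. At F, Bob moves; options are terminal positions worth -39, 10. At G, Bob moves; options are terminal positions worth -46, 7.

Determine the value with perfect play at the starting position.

C (Bob): min(-40, -23) = -40
D (Bob): min(32, 7) = 7
B (Alice): max(-40, 7) = 7
F (Bob): min(-39, 10) = -39
G (Bob): min(-46, 7) = -46
E (Alice): max(-39, -46) = -39
Root (Bob): min(7, -39) = -39

-39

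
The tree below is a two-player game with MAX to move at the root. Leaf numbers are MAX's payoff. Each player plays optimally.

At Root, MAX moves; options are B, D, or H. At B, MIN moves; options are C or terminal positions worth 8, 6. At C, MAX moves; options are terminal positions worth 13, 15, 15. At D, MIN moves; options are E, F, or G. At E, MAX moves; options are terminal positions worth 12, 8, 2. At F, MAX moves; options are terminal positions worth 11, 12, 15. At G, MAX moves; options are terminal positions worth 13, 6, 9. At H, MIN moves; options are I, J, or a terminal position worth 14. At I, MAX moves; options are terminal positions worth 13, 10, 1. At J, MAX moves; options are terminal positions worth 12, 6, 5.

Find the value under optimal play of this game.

C (MAX): max(13, 15, 15) = 15
B (MIN): min(15, 8, 6) = 6
E (MAX): max(12, 8, 2) = 12
F (MAX): max(11, 12, 15) = 15
G (MAX): max(13, 6, 9) = 13
D (MIN): min(12, 15, 13) = 12
I (MAX): max(13, 10, 1) = 13
J (MAX): max(12, 6, 5) = 12
H (MIN): min(13, 12, 14) = 12
Root (MAX): max(6, 12, 12) = 12

12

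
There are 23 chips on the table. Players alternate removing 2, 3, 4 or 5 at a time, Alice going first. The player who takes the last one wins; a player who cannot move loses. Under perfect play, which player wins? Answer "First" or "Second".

i:   0  1  2  3  4  5  6  7  8  9 10 11 12 13 14 15 16 17 18 19 20 21 22 23
     L  L  W  W  W  W  W  L  L  W  W  W  W  W  L  L  W  W  W  W  W  L  L  W
Position 23 is W, so the first player wins.

First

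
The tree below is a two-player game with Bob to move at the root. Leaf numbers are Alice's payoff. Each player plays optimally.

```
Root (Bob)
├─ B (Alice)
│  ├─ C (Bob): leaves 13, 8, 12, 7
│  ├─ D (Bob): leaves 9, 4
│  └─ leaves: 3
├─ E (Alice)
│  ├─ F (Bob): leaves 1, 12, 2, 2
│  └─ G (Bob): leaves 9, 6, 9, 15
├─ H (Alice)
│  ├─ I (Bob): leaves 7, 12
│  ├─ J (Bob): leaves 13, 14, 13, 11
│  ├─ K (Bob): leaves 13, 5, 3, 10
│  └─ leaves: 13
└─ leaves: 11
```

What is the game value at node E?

6

F: min(1, 12, 2, 2) = 1
G: min(9, 6, 9, 15) = 6
E: max(1, 6) = 6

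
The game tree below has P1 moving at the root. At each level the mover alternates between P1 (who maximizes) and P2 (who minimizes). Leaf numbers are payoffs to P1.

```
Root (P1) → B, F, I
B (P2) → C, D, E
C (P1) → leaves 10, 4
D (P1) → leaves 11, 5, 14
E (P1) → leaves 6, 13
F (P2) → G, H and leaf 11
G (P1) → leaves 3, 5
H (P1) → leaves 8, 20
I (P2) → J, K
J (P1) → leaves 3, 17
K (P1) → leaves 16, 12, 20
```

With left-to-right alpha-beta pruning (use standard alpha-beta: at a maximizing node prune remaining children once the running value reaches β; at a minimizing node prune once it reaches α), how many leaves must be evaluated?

12

C [α=-∞,β=+∞]: v=10
D [α=-∞,β=10]: v=11 after child 1 ≥ β → β-cutoff, skip 2
E [α=-∞,β=10]: v=13
B [α=-∞,β=+∞]: v=10
G [α=10,β=+∞]: v=5
F [α=10,β=+∞]: v=5 after child 1 ≤ α → α-cutoff, skip 2
J [α=10,β=+∞]: v=17
K [α=10,β=17]: v=20
I [α=10,β=+∞]: v=17
Root [α=-∞,β=+∞]: v=17
Leaves evaluated: 12 of 17.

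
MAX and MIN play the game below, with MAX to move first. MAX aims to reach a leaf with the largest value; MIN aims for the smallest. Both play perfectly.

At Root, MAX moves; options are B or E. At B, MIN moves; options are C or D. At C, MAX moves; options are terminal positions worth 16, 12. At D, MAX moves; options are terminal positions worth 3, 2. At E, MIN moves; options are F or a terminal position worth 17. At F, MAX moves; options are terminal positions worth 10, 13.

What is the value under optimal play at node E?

13

F: max(10, 13) = 13
E: min(13, 17) = 13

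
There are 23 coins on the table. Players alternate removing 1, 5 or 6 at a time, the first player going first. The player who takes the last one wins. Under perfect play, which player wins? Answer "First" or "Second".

First

Compute winning (W) and losing (L) positions by backward induction:
i:   0  1  2  3  4  5  6  7  8  9 10 11 12 13 14 15 16 17 18 19 20 21 22 23
     L  W  L  W  L  W  W  W  W  W  W  L  W  L  W  L  W  W  W  W  W  W  L  W
Position 23 is W, so the first player wins.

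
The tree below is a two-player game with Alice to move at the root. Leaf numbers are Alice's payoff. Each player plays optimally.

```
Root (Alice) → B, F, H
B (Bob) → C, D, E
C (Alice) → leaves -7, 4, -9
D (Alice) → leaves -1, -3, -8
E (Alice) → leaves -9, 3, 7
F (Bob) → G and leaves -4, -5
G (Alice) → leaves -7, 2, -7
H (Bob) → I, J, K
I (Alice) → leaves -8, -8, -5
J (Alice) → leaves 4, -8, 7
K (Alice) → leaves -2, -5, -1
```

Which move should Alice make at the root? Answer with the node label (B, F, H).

C (Alice): max(-7, 4, -9) = 4
D (Alice): max(-1, -3, -8) = -1
E (Alice): max(-9, 3, 7) = 7
B (Bob): min(4, -1, 7) = -1
G (Alice): max(-7, 2, -7) = 2
F (Bob): min(2, -4, -5) = -5
I (Alice): max(-8, -8, -5) = -5
J (Alice): max(4, -8, 7) = 7
K (Alice): max(-2, -5, -1) = -1
H (Bob): min(-5, 7, -1) = -5
Root (Alice): max(-1, -5, -5) = -1
Alice picks the child with the highest value: B (value -1).

B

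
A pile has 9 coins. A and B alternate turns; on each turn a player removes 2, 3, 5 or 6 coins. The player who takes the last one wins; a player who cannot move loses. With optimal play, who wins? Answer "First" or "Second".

Second

Compute winning (W) and losing (L) positions by backward induction:
i:   0  1  2  3  4  5  6  7  8  9
     L  L  W  W  W  W  W  W  L  L
Position 9 is L, so the second player wins.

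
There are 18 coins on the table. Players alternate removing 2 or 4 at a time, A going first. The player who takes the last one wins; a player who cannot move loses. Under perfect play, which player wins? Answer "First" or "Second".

Mark each pile size as W (mover wins) or L (mover loses):
i:   0  1  2  3  4  5  6  7  8  9 10 11 12 13 14 15 16 17 18
     L  L  W  W  W  W  L  L  W  W  W  W  L  L  W  W  W  W  L
Position 18 is L, so the second player wins.

Second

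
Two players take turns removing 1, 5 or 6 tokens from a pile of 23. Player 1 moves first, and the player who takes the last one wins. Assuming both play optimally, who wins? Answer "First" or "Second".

First

i:   0  1  2  3  4  5  6  7  8  9 10 11 12 13 14 15 16 17 18 19 20 21 22 23
     L  W  L  W  L  W  W  W  W  W  W  L  W  L  W  L  W  W  W  W  W  W  L  W
Position 23 is W, so the first player wins.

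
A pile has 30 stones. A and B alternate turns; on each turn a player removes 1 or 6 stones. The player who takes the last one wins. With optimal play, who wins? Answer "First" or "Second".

Mark each pile size as W (mover wins) or L (mover loses):
i:   0  1  2  3  4  5  6  7  8  9 10 11 12 13 14 15 16 17 18 19 20 21 22 23 24 25 26 27 28 29 30
     L  W  L  W  L  W  W  L  W  L  W  L  W  W  L  W  L  W  L  W  W  L  W  L  W  L  W  W  L  W  L
Position 30 is L, so the second player wins.

Second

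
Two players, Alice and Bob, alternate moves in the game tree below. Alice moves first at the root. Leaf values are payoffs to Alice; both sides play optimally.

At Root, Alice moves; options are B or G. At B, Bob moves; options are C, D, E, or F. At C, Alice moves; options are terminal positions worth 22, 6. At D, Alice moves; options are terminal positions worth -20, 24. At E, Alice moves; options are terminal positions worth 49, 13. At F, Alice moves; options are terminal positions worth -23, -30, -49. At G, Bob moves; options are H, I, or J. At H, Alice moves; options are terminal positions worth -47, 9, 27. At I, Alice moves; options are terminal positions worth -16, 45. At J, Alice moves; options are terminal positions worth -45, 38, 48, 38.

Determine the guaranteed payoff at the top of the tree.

27

C (Alice): max(22, 6) = 22
D (Alice): max(-20, 24) = 24
E (Alice): max(49, 13) = 49
F (Alice): max(-23, -30, -49) = -23
B (Bob): min(22, 24, 49, -23) = -23
H (Alice): max(-47, 9, 27) = 27
I (Alice): max(-16, 45) = 45
J (Alice): max(-45, 38, 48, 38) = 48
G (Bob): min(27, 45, 48) = 27
Root (Alice): max(-23, 27) = 27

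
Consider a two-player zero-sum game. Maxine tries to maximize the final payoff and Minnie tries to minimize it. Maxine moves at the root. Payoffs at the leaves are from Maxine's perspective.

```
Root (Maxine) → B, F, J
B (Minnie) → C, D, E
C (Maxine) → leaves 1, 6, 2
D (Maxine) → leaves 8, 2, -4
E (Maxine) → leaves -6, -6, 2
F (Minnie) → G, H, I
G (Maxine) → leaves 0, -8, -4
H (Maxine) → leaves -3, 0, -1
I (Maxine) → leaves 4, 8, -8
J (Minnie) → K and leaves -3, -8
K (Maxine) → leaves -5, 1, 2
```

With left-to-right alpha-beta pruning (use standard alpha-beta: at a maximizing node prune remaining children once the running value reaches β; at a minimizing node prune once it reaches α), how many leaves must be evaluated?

13

C [α=-∞,β=+∞]: v=6
D [α=-∞,β=6]: v=8 after child 1 ≥ β → β-cutoff, skip 2
E [α=-∞,β=6]: v=2
B [α=-∞,β=+∞]: v=2
G [α=2,β=+∞]: v=0
F [α=2,β=+∞]: v=0 after child 1 ≤ α → α-cutoff, skip 2
K [α=2,β=+∞]: v=2
J [α=2,β=+∞]: v=2 after child 1 ≤ α → α-cutoff, skip 2
Root [α=-∞,β=+∞]: v=2
Leaves evaluated: 13 of 23.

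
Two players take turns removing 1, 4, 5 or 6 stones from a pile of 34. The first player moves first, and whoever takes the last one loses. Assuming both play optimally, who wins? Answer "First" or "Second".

i:   0  1  2  3  4  5  6  7  8  9 10 11 12 13 14 15 16 17 18 19 20 21 22 23 24 25 26 27 28 29 30 31 32 33 34
     W  L  W  L  W  W  W  W  W  W  L  W  L  W  W  W  W  W  W  L  W  L  W  W  W  W  W  W  L  W  L  W  W  W  W
Position 34 is W, so the first player wins.

First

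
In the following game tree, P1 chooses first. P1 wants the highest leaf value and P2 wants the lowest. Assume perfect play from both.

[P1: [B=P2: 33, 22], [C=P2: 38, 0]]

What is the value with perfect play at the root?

22

B (P2): min(33, 22) = 22
C (P2): min(38, 0) = 0
Root (P1): max(22, 0) = 22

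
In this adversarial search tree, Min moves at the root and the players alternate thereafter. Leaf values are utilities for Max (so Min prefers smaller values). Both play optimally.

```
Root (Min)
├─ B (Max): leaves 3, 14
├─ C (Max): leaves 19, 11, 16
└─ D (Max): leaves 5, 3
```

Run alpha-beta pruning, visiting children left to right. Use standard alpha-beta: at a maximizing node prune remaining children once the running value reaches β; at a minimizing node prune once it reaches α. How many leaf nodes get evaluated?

5

B [α=-∞,β=+∞]: v=14
C [α=-∞,β=14]: v=19 after child 1 ≥ β → β-cutoff, skip 2
D [α=-∞,β=14]: v=5
Root [α=-∞,β=+∞]: v=5
Leaves evaluated: 5 of 7.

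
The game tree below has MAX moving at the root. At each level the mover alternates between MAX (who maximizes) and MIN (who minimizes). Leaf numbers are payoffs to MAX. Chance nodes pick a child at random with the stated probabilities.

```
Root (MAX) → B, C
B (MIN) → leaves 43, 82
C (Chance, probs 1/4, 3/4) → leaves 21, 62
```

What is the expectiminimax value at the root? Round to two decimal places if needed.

51.75

B (MIN): min(43, 82) = 43
C (Chance): 1/4·21 + 3/4·62 = 51.75
Root (MAX): max(43, 51.75) = 51.75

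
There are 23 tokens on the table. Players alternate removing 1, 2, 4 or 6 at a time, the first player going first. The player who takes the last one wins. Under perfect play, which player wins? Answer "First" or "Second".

First

W/L table (W = player to move can force a win):
i:   0  1  2  3  4  5  6  7  8  9 10 11 12 13 14 15 16 17 18 19 20 21 22 23
     L  W  W  L  W  W  W  W  L  W  W  L  W  W  W  W  L  W  W  L  W  W  W  W
Position 23 is W, so the first player wins.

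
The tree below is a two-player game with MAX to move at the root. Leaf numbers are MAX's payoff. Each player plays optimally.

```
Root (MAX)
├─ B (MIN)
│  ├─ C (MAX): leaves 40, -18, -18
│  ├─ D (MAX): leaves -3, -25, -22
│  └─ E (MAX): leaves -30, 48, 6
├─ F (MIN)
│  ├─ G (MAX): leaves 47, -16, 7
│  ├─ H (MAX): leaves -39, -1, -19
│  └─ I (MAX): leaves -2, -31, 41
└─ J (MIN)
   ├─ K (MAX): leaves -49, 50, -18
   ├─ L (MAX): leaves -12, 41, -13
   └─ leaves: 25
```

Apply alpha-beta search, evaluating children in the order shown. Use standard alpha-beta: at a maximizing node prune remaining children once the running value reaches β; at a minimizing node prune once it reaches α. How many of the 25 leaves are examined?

C [α=-∞,β=+∞]: v=40
D [α=-∞,β=40]: v=-3
E [α=-∞,β=-3]: v=48 after child 2 ≥ β → β-cutoff, skip 1
B [α=-∞,β=+∞]: v=-3
G [α=-3,β=+∞]: v=47
H [α=-3,β=47]: v=-1
I [α=-3,β=-1]: v=41
F [α=-3,β=+∞]: v=-1
K [α=-1,β=+∞]: v=50
L [α=-1,β=50]: v=41
J [α=-1,β=+∞]: v=25
Root [α=-∞,β=+∞]: v=25
Leaves evaluated: 24 of 25.

24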